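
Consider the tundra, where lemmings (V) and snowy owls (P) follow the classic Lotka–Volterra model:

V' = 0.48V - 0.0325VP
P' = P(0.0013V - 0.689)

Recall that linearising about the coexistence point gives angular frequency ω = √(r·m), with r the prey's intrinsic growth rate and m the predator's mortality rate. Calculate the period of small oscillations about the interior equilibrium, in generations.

Here r = 0.48 and m = 0.689, so r·m = 0.331.
ω = √0.331 = 0.575 per generation, hence T = 2π/ω ≈ 10.9 generations.

T ≈ 10.9 generations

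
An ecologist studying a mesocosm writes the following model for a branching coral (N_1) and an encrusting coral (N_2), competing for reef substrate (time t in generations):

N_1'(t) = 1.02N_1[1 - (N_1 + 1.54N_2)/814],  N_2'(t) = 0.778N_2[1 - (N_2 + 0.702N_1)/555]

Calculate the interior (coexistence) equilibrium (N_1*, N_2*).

Setting both brackets to zero gives the nullclines N_1 + 1.54N_2 = 814 and 0.702N_1 + N_2 = 555.
Substituting N_2 = 555 - 0.702N_1 into the first: N_1(1 - 1.54·0.702) = 814 - 1.54·555.
So N_1* = -40.7/-0.0811 = 502, and then N_2* = 555 - 0.702·502 = 203.

N_1* ≈ 502, N_2* ≈ 203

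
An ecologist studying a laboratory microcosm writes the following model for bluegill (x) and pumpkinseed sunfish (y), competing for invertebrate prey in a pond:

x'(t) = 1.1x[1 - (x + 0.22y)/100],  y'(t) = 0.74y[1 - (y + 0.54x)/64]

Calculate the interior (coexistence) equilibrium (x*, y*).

Setting both brackets to zero gives the nullclines x + 0.22y = 100 and 0.54x + y = 64.
Substituting y = 64 - 0.54x into the first: x(1 - 0.22·0.54) = 100 - 0.22·64.
So x* = 85.9/0.881 = 97.5, and then y* = 64 - 0.54·97.5 = 11.3.

x* ≈ 97.5, y* ≈ 11.3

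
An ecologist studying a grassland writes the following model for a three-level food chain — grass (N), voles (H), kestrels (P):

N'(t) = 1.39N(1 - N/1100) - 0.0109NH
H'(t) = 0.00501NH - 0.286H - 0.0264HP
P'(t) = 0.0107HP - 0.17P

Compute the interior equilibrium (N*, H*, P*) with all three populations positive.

From dP/dt = 0: 0.0107H* = 0.17, so H* = 15.9.
From dN/dt = 0: 1.39(1 - N*/1100) = 0.0109·15.9, giving N* = 1100·(1 - 0.125) = 963.
From dH/dt = 0: 0.00501·963 - 0.286 = 0.0264P*, so P* = 4.54/0.0264 = 172.

N* ≈ 963, H* ≈ 15.9, P* ≈ 172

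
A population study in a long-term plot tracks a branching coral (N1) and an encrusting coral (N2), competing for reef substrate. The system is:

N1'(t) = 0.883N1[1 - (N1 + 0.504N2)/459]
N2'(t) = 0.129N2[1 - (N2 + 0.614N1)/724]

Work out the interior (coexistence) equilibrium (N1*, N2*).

N1* ≈ 136, N2* ≈ 640

Setting both brackets to zero gives the nullclines N1 + 0.504N2 = 459 and 0.614N1 + N2 = 724.
Substituting N2 = 724 - 0.614N1 into the first: N1(1 - 0.504·0.614) = 459 - 0.504·724.
So N1* = 94.1/0.691 = 136, and then N2* = 724 - 0.614·136 = 640.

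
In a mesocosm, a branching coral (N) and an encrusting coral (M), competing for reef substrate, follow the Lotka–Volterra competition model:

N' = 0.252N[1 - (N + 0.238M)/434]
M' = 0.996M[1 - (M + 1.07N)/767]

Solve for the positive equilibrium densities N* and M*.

Setting both brackets to zero gives the nullclines N + 0.238M = 434 and 1.07N + M = 767.
Substituting M = 767 - 1.07N into the first: N(1 - 0.238·1.07) = 434 - 0.238·767.
So N* = 251/0.745 = 337, and then M* = 767 - 1.07·337 = 406.

N* ≈ 337, M* ≈ 406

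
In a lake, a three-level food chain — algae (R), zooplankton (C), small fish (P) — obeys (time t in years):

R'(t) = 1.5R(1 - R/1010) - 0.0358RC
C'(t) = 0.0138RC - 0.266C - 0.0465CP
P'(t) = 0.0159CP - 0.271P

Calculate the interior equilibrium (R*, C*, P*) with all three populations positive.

From dP/dt = 0: 0.0159C* = 0.271, so C* = 17.
From dR/dt = 0: 1.5(1 - R*/1010) = 0.0358·17, giving R* = 1010·(1 - 0.407) = 599.
From dC/dt = 0: 0.0138·599 - 0.266 = 0.0465P*, so P* = 8/0.0465 = 172.

R* ≈ 599, C* ≈ 17, P* ≈ 172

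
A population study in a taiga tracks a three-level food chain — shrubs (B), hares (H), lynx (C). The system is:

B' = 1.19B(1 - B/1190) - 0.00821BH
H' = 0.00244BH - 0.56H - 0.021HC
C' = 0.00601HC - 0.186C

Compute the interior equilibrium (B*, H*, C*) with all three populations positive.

B* ≈ 936, H* ≈ 30.9, C* ≈ 82.1

From dC/dt = 0: 0.00601H* = 0.186, so H* = 30.9.
From dB/dt = 0: 1.19(1 - B*/1190) = 0.00821·30.9, giving B* = 1190·(1 - 0.214) = 936.
From dH/dt = 0: 0.00244·936 - 0.56 = 0.021C*, so C* = 1.72/0.021 = 82.1.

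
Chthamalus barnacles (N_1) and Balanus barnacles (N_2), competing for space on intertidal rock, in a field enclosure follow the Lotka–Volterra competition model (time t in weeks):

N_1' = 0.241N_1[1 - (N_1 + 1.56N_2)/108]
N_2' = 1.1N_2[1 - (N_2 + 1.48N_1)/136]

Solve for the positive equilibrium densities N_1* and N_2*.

Setting both brackets to zero gives the nullclines N_1 + 1.56N_2 = 108 and 1.48N_1 + N_2 = 136.
Substituting N_2 = 136 - 1.48N_1 into the first: N_1(1 - 1.56·1.48) = 108 - 1.56·136.
So N_1* = -104/-1.31 = 79.6, and then N_2* = 136 - 1.48·79.6 = 18.2.

N_1* ≈ 79.6, N_2* ≈ 18.2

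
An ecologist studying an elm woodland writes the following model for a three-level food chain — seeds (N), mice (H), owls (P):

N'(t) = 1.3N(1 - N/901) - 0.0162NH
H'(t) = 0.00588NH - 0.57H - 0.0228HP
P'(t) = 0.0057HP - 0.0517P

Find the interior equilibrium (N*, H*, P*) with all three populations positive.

N* ≈ 799, H* ≈ 9.07, P* ≈ 181

From dP/dt = 0: 0.0057H* = 0.0517, so H* = 9.07.
From dN/dt = 0: 1.3(1 - N*/901) = 0.0162·9.07, giving N* = 901·(1 - 0.113) = 799.
From dH/dt = 0: 0.00588·799 - 0.57 = 0.0228P*, so P* = 4.13/0.0228 = 181.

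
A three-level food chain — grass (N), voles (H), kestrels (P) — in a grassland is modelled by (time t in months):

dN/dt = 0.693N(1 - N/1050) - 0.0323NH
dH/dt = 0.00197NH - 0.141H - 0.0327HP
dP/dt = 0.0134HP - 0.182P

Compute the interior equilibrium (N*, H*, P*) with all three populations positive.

N* ≈ 385, H* ≈ 13.6, P* ≈ 18.9

From dP/dt = 0: 0.0134H* = 0.182, so H* = 13.6.
From dN/dt = 0: 0.693(1 - N*/1050) = 0.0323·13.6, giving N* = 1050·(1 - 0.633) = 385.
From dH/dt = 0: 0.00197·385 - 0.141 = 0.0327P*, so P* = 0.618/0.0327 = 18.9.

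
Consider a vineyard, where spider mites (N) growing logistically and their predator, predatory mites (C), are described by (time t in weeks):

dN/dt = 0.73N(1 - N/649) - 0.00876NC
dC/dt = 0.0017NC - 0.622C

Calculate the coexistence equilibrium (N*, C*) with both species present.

N* ≈ 366, C* ≈ 36.4

From dC/dt = 0 with C > 0: 0.0017N* = 0.622, so N* = 366.
Substitute into dN/dt = 0: 0.73(1 - 366/649) = 0.00876C*.
The bracket is 0.436, giving C* = 0.318/0.00876 = 36.4.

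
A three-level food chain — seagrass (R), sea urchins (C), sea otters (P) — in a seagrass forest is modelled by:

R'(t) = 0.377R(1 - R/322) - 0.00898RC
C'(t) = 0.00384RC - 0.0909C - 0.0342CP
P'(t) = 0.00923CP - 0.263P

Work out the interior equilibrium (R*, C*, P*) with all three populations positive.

From dP/dt = 0: 0.00923C* = 0.263, so C* = 28.5.
From dR/dt = 0: 0.377(1 - R*/322) = 0.00898·28.5, giving R* = 322·(1 - 0.679) = 103.
From dC/dt = 0: 0.00384·103 - 0.0909 = 0.0342P*, so P* = 0.306/0.0342 = 8.96.

R* ≈ 103, C* ≈ 28.5, P* ≈ 8.96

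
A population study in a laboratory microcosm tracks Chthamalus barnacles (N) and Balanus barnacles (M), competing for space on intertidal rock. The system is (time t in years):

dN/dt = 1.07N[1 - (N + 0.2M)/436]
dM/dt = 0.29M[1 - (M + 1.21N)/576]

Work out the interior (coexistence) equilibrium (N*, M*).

N* ≈ 423, M* ≈ 63.9

Setting both brackets to zero gives the nullclines N + 0.2M = 436 and 1.21N + M = 576.
Substituting M = 576 - 1.21N into the first: N(1 - 0.2·1.21) = 436 - 0.2·576.
So N* = 321/0.758 = 423, and then M* = 576 - 1.21·423 = 63.9.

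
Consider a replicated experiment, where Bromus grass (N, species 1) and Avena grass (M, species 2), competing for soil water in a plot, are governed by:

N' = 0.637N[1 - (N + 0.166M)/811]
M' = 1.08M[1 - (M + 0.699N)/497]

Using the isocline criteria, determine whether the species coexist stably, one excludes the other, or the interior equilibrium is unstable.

Compare the nullcline intercepts: K1/α12 = 811/0.166 = 4890 > K2 = 497; K2/α21 = 497/0.699 = 711 < K1 = 811.
Since the inequalities point opposite ways, species 1 can invade but species 2 cannot.

species 1 excludes species 2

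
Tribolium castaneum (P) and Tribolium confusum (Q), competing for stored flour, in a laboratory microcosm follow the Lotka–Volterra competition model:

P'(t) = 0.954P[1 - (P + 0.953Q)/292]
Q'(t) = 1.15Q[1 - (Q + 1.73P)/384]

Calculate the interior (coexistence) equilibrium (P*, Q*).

P* ≈ 114, Q* ≈ 187

Setting both brackets to zero gives the nullclines P + 0.953Q = 292 and 1.73P + Q = 384.
Substituting Q = 384 - 1.73P into the first: P(1 - 0.953·1.73) = 292 - 0.953·384.
So P* = -74/-0.649 = 114, and then Q* = 384 - 1.73·114 = 187.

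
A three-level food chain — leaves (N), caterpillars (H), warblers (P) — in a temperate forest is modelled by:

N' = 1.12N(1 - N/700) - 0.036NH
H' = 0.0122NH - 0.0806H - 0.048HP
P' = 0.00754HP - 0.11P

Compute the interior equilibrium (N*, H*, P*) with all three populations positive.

N* ≈ 372, H* ≈ 14.6, P* ≈ 92.8

From dP/dt = 0: 0.00754H* = 0.11, so H* = 14.6.
From dN/dt = 0: 1.12(1 - N*/700) = 0.036·14.6, giving N* = 700·(1 - 0.469) = 372.
From dH/dt = 0: 0.0122·372 - 0.0806 = 0.048P*, so P* = 4.45/0.048 = 92.8.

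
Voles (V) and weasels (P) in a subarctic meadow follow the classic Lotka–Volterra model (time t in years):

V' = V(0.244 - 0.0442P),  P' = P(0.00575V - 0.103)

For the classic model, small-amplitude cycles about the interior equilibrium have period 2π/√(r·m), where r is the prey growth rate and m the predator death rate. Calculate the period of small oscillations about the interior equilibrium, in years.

Here r = 0.244 and m = 0.103, so r·m = 0.0251.
ω = √0.0251 = 0.159 per year, hence T = 2π/ω ≈ 39.6 years.

T ≈ 39.6 years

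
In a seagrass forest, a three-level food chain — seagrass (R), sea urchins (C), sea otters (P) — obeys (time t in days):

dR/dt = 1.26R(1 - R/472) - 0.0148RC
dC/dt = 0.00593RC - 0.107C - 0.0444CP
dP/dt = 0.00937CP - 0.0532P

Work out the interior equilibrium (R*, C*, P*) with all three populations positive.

R* ≈ 441, C* ≈ 5.68, P* ≈ 56.4

From dP/dt = 0: 0.00937C* = 0.0532, so C* = 5.68.
From dR/dt = 0: 1.26(1 - R*/472) = 0.0148·5.68, giving R* = 472·(1 - 0.0667) = 441.
From dC/dt = 0: 0.00593·441 - 0.107 = 0.0444P*, so P* = 2.51/0.0444 = 56.4.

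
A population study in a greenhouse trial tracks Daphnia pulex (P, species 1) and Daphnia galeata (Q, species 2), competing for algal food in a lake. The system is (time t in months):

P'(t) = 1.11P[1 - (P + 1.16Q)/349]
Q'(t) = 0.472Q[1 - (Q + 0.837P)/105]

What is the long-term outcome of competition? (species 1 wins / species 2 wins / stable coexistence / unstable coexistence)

species 1 excludes species 2

Compare the nullcline intercepts: K1/α12 = 349/1.16 = 301 > K2 = 105; K2/α21 = 105/0.837 = 125 < K1 = 349.
Since the inequalities point opposite ways, species 1 can invade but species 2 cannot.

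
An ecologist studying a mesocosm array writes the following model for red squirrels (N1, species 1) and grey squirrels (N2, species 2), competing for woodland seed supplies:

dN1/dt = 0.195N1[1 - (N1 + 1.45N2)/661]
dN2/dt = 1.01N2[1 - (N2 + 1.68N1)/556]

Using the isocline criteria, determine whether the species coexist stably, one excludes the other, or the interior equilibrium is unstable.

Compare the nullcline intercepts: K1/α12 = 661/1.45 = 456 < K2 = 556; K2/α21 = 556/1.68 = 331 < K1 = 661.
Since both are reversed, neither can invade when rare; the interior point is a saddle.

unstable coexistence (outcome depends on initial conditions)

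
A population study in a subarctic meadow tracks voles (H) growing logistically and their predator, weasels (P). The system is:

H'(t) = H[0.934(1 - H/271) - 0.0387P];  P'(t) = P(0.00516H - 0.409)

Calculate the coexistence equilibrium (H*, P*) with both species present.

From dP/dt = 0 with P > 0: 0.00516H* = 0.409, so H* = 79.3.
Substitute into dH/dt = 0: 0.934(1 - 79.3/271) = 0.0387P*.
The bracket is 0.708, giving P* = 0.661/0.0387 = 17.1.

H* ≈ 79.3, P* ≈ 17.1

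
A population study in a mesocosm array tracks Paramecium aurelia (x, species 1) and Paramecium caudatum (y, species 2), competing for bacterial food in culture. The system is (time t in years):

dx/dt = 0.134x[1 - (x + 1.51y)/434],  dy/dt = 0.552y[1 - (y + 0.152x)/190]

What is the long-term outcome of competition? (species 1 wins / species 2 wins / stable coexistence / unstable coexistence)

Compare the nullcline intercepts: K1/α12 = 434/1.51 = 287 > K2 = 190; K2/α21 = 190/0.152 = 1250 > K1 = 434.
Since both inequalities hold, each species can invade when rare, so the interior equilibrium is stable.

stable coexistence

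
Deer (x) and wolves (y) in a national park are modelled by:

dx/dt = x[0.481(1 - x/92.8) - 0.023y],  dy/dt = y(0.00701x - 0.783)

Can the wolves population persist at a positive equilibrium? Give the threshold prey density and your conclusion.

The predator equation gives dy/dt > 0 only when x > 0.783/0.00701 = 112.
Without the predator, x → K = 92.8. Since 92.8 < 112, the predator cannot invade.

Threshold x = 112; K < 112, so no, the predator goes extinct.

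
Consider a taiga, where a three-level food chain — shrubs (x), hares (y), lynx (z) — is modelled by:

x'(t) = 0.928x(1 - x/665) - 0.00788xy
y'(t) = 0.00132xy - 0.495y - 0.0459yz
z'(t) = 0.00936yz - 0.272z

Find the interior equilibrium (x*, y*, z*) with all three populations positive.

From dz/dt = 0: 0.00936y* = 0.272, so y* = 29.1.
From dx/dt = 0: 0.928(1 - x*/665) = 0.00788·29.1, giving x* = 665·(1 - 0.247) = 501.
From dy/dt = 0: 0.00132·501 - 0.495 = 0.0459z*, so z* = 0.166/0.0459 = 3.62.

x* ≈ 501, y* ≈ 29.1, z* ≈ 3.62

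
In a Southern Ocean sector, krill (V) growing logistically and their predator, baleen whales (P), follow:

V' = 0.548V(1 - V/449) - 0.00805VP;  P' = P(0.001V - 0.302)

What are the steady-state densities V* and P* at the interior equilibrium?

V* ≈ 302, P* ≈ 22.3

From dP/dt = 0 with P > 0: 0.001V* = 0.302, so V* = 302.
Substitute into dV/dt = 0: 0.548(1 - 302/449) = 0.00805P*.
The bracket is 0.327, giving P* = 0.179/0.00805 = 22.3.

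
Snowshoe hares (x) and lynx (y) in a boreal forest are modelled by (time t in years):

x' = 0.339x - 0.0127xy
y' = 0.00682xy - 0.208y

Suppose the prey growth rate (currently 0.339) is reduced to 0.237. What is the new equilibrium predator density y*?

y* ≈ 18.7

At the interior fixed point, setting dx/dt = 0 with x > 0 fixes y* = (prey growth rate)/(xy coefficient) — independent of the other coefficients.
With the change, y* = 0.237/0.0127 = 18.7; it falls from 26.7.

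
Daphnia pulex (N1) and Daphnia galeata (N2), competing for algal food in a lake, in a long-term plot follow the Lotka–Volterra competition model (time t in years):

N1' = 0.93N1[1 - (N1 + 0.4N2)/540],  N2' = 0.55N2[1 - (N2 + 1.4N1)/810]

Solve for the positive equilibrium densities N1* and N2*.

N1* ≈ 491, N2* ≈ 123

Setting both brackets to zero gives the nullclines N1 + 0.4N2 = 540 and 1.4N1 + N2 = 810.
Substituting N2 = 810 - 1.4N1 into the first: N1(1 - 0.4·1.4) = 540 - 0.4·810.
So N1* = 216/0.44 = 491, and then N2* = 810 - 1.4·491 = 123.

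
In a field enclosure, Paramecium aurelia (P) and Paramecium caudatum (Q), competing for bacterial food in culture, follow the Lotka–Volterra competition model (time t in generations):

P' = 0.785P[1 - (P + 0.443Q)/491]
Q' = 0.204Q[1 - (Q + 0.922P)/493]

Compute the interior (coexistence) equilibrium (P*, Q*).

P* ≈ 461, Q* ≈ 68.1

Setting both brackets to zero gives the nullclines P + 0.443Q = 491 and 0.922P + Q = 493.
Substituting Q = 493 - 0.922P into the first: P(1 - 0.443·0.922) = 491 - 0.443·493.
So P* = 273/0.592 = 461, and then Q* = 493 - 0.922·461 = 68.1.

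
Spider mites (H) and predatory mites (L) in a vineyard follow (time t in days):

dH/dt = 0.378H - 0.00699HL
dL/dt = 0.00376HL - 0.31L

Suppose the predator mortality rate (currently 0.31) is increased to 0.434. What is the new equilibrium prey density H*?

H* ≈ 115

At the interior fixed point, setting dL/dt = 0 with L > 0 fixes H* = (predator death rate)/(HL coefficient) — independent of the other coefficients.
With the change, H* = 0.434/0.00376 = 115; it rises from 82.4.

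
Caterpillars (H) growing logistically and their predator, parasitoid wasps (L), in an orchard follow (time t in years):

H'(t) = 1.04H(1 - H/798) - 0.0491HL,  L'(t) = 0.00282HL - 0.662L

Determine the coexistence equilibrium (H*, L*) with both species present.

H* ≈ 235, L* ≈ 15

From dL/dt = 0 with L > 0: 0.00282H* = 0.662, so H* = 235.
Substitute into dH/dt = 0: 1.04(1 - 235/798) = 0.0491L*.
The bracket is 0.706, giving L* = 0.734/0.0491 = 15.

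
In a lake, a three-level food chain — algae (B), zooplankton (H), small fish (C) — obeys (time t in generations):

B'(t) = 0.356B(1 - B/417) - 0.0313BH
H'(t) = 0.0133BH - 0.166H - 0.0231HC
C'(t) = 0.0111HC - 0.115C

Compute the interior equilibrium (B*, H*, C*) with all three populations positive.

From dC/dt = 0: 0.0111H* = 0.115, so H* = 10.4.
From dB/dt = 0: 0.356(1 - B*/417) = 0.0313·10.4, giving B* = 417·(1 - 0.911) = 37.2.
From dH/dt = 0: 0.0133·37.2 - 0.166 = 0.0231C*, so C* = 0.328/0.0231 = 14.2.

B* ≈ 37.2, H* ≈ 10.4, C* ≈ 14.2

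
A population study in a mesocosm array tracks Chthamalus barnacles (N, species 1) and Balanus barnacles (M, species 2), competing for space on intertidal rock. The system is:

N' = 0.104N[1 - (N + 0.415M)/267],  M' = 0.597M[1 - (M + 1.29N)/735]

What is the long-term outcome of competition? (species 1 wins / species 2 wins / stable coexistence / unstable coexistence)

species 2 excludes species 1

Compare the nullcline intercepts: K1/α12 = 267/0.415 = 643 < K2 = 735; K2/α21 = 735/1.29 = 570 > K1 = 267.
Since the inequalities point opposite ways, species 2 can invade but species 1 cannot.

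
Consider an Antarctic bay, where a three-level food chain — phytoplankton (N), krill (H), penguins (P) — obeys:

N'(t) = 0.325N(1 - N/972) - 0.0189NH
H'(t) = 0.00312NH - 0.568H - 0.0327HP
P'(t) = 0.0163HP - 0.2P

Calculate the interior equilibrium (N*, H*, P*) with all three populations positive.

N* ≈ 278, H* ≈ 12.3, P* ≈ 9.2

From dP/dt = 0: 0.0163H* = 0.2, so H* = 12.3.
From dN/dt = 0: 0.325(1 - N*/972) = 0.0189·12.3, giving N* = 972·(1 - 0.714) = 278.
From dH/dt = 0: 0.00312·278 - 0.568 = 0.0327P*, so P* = 0.301/0.0327 = 9.2.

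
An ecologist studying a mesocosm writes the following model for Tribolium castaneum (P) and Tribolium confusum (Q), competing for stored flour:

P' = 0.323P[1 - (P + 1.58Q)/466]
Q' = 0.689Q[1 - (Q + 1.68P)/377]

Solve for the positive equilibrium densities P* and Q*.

P* ≈ 78.4, Q* ≈ 245

Setting both brackets to zero gives the nullclines P + 1.58Q = 466 and 1.68P + Q = 377.
Substituting Q = 377 - 1.68P into the first: P(1 - 1.58·1.68) = 466 - 1.58·377.
So P* = -130/-1.65 = 78.4, and then Q* = 377 - 1.68·78.4 = 245.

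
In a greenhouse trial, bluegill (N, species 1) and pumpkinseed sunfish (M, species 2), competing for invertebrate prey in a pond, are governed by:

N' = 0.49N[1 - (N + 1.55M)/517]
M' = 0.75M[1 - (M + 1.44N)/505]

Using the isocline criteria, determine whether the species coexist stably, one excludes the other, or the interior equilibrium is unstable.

unstable coexistence (outcome depends on initial conditions)

Compare the nullcline intercepts: K1/α12 = 517/1.55 = 334 < K2 = 505; K2/α21 = 505/1.44 = 351 < K1 = 517.
Since both are reversed, neither can invade when rare; the interior point is a saddle.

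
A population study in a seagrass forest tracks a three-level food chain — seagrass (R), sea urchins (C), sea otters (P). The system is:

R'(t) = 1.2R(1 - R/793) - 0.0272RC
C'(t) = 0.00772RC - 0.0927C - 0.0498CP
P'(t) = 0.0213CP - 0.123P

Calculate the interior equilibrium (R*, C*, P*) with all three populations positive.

From dP/dt = 0: 0.0213C* = 0.123, so C* = 5.77.
From dR/dt = 0: 1.2(1 - R*/793) = 0.0272·5.77, giving R* = 793·(1 - 0.131) = 689.
From dC/dt = 0: 0.00772·689 - 0.0927 = 0.0498P*, so P* = 5.23/0.0498 = 105.

R* ≈ 689, C* ≈ 5.77, P* ≈ 105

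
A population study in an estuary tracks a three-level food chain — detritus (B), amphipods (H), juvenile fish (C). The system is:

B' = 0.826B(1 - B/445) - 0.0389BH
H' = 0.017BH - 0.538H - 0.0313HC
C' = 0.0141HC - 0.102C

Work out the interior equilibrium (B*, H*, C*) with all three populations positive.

From dC/dt = 0: 0.0141H* = 0.102, so H* = 7.23.
From dB/dt = 0: 0.826(1 - B*/445) = 0.0389·7.23, giving B* = 445·(1 - 0.341) = 293.
From dH/dt = 0: 0.017·293 - 0.538 = 0.0313C*, so C* = 4.45/0.0313 = 142.

B* ≈ 293, H* ≈ 7.23, C* ≈ 142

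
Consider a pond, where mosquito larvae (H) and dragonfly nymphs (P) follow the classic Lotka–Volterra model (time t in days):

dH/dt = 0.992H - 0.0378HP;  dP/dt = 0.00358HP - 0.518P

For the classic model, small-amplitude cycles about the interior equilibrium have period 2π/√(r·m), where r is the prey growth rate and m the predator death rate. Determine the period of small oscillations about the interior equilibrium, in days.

T ≈ 8.77 days

Here r = 0.992 and m = 0.518, so r·m = 0.514.
ω = √0.514 = 0.717 per day, hence T = 2π/ω ≈ 8.77 days.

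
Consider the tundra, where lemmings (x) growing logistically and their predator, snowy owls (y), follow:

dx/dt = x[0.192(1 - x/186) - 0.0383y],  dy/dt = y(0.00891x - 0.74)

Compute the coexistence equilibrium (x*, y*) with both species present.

x* ≈ 83.1, y* ≈ 2.77

From dy/dt = 0 with y > 0: 0.00891x* = 0.74, so x* = 83.1.
Substitute into dx/dt = 0: 0.192(1 - 83.1/186) = 0.0383y*.
The bracket is 0.553, giving y* = 0.106/0.0383 = 2.77.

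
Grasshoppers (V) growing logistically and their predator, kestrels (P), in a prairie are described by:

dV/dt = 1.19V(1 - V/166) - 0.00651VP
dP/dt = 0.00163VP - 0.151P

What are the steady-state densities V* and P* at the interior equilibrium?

V* ≈ 92.6, P* ≈ 80.8

From dP/dt = 0 with P > 0: 0.00163V* = 0.151, so V* = 92.6.
Substitute into dV/dt = 0: 1.19(1 - 92.6/166) = 0.00651P*.
The bracket is 0.442, giving P* = 0.526/0.00651 = 80.8.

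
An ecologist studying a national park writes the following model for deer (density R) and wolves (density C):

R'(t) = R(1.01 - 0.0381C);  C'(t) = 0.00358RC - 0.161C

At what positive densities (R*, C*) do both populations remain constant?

Set dC/dt = 0 with C > 0: 0.00358R - 0.161 = 0, so R* = 0.161/0.00358 = 45.
Set dR/dt = 0 with R > 0: 1.01 - 0.0381C = 0, so C* = 1.01/0.0381 = 26.5.

R* ≈ 45, C* ≈ 26.5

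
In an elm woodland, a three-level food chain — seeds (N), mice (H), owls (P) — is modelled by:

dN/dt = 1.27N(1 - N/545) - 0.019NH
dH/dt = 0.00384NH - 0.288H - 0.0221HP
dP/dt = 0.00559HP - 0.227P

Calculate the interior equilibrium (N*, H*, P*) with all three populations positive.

From dP/dt = 0: 0.00559H* = 0.227, so H* = 40.6.
From dN/dt = 0: 1.27(1 - N*/545) = 0.019·40.6, giving N* = 545·(1 - 0.608) = 214.
From dH/dt = 0: 0.00384·214 - 0.288 = 0.0221P*, so P* = 0.533/0.0221 = 24.1.

N* ≈ 214, H* ≈ 40.6, P* ≈ 24.1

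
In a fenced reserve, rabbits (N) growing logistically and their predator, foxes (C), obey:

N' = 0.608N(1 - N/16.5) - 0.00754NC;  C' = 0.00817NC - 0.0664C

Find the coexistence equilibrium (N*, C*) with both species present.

N* ≈ 8.13, C* ≈ 40.9

From dC/dt = 0 with C > 0: 0.00817N* = 0.0664, so N* = 8.13.
Substitute into dN/dt = 0: 0.608(1 - 8.13/16.5) = 0.00754C*.
The bracket is 0.507, giving C* = 0.309/0.00754 = 40.9.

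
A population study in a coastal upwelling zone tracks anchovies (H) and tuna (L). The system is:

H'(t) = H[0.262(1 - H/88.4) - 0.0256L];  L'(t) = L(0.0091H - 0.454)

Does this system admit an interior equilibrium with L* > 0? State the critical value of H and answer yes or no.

Threshold H = 49.9; K > 49.9, so yes, the predator persists.

The predator equation gives dL/dt > 0 only when H > 0.454/0.0091 = 49.9.
Without the predator, H → K = 88.4. Since 88.4 > 49.9, the predator can invade and persist.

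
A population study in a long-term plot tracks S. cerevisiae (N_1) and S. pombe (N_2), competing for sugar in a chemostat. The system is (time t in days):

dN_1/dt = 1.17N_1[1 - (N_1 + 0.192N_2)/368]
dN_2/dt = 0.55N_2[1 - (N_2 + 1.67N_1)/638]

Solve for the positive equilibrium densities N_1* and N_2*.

N_1* ≈ 361, N_2* ≈ 34.5

Setting both brackets to zero gives the nullclines N_1 + 0.192N_2 = 368 and 1.67N_1 + N_2 = 638.
Substituting N_2 = 638 - 1.67N_1 into the first: N_1(1 - 0.192·1.67) = 368 - 0.192·638.
So N_1* = 246/0.679 = 361, and then N_2* = 638 - 1.67·361 = 34.5.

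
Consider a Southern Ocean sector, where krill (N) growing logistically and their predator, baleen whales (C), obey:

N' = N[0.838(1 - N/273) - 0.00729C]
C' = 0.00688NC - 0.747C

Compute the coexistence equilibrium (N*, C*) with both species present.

From dC/dt = 0 with C > 0: 0.00688N* = 0.747, so N* = 109.
Substitute into dN/dt = 0: 0.838(1 - 109/273) = 0.00729C*.
The bracket is 0.602, giving C* = 0.505/0.00729 = 69.2.

N* ≈ 109, C* ≈ 69.2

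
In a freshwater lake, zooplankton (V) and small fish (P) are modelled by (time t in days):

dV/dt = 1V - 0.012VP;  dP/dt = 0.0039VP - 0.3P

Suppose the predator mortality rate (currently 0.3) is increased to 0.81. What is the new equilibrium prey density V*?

At the interior fixed point, setting dP/dt = 0 with P > 0 fixes V* = (predator death rate)/(VP coefficient) — independent of the other coefficients.
With the change, V* = 0.81/0.0039 = 208; it rises from 76.9.

V* ≈ 208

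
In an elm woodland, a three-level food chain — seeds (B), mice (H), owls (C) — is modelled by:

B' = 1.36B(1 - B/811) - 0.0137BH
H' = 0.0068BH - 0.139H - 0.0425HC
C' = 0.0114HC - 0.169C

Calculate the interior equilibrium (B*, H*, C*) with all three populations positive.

B* ≈ 690, H* ≈ 14.8, C* ≈ 107

From dC/dt = 0: 0.0114H* = 0.169, so H* = 14.8.
From dB/dt = 0: 1.36(1 - B*/811) = 0.0137·14.8, giving B* = 811·(1 - 0.149) = 690.
From dH/dt = 0: 0.0068·690 - 0.139 = 0.0425C*, so C* = 4.55/0.0425 = 107.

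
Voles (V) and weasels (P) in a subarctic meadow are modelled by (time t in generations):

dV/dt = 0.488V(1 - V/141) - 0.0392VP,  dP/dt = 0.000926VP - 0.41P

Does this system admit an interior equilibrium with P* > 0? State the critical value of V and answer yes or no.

Threshold V = 443; K < 443, so no, the predator goes extinct.

The predator equation gives dP/dt > 0 only when V > 0.41/0.000926 = 443.
Without the predator, V → K = 141. Since 141 < 443, the predator cannot invade.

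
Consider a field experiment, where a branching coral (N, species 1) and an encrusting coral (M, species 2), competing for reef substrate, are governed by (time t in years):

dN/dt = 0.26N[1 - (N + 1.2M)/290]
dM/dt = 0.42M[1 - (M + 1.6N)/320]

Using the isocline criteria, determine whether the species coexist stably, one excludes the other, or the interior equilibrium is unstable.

Compare the nullcline intercepts: K1/α12 = 290/1.2 = 242 < K2 = 320; K2/α21 = 320/1.6 = 200 < K1 = 290.
Since both are reversed, neither can invade when rare; the interior point is a saddle.

unstable coexistence (outcome depends on initial conditions)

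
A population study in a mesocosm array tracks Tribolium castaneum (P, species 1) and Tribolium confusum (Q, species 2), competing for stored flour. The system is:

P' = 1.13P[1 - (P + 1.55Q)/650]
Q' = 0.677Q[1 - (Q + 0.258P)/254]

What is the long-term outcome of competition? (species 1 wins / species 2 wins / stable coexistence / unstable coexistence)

Compare the nullcline intercepts: K1/α12 = 650/1.55 = 419 > K2 = 254; K2/α21 = 254/0.258 = 984 > K1 = 650.
Since both inequalities hold, each species can invade when rare, so the interior equilibrium is stable.

stable coexistence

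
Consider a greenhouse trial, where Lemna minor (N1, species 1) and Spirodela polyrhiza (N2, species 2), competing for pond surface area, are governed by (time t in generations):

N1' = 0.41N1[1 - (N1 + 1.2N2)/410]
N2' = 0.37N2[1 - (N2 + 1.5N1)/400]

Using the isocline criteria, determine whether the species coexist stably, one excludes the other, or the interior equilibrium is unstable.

unstable coexistence (outcome depends on initial conditions)

Compare the nullcline intercepts: K1/α12 = 410/1.2 = 342 < K2 = 400; K2/α21 = 400/1.5 = 267 < K1 = 410.
Since both are reversed, neither can invade when rare; the interior point is a saddle.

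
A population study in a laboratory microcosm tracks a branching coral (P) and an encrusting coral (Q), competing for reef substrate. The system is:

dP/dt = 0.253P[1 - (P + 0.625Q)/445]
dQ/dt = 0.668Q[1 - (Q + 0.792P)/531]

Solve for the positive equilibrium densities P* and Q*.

P* ≈ 224, Q* ≈ 354

Setting both brackets to zero gives the nullclines P + 0.625Q = 445 and 0.792P + Q = 531.
Substituting Q = 531 - 0.792P into the first: P(1 - 0.625·0.792) = 445 - 0.625·531.
So P* = 113/0.505 = 224, and then Q* = 531 - 0.792·224 = 354.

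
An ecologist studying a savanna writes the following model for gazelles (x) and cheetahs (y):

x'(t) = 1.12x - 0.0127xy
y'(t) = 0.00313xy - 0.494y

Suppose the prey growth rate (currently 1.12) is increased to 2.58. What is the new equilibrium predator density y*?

At the interior fixed point, setting dx/dt = 0 with x > 0 fixes y* = (prey growth rate)/(xy coefficient) — independent of the other coefficients.
With the change, y* = 2.58/0.0127 = 203; it rises from 88.2.

y* ≈ 203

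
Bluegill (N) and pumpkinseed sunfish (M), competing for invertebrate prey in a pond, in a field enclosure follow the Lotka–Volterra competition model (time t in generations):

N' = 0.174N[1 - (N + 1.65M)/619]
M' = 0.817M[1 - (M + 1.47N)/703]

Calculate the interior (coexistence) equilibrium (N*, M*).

Setting both brackets to zero gives the nullclines N + 1.65M = 619 and 1.47N + M = 703.
Substituting M = 703 - 1.47N into the first: N(1 - 1.65·1.47) = 619 - 1.65·703.
So N* = -541/-1.43 = 379, and then M* = 703 - 1.47·379 = 145.

N* ≈ 379, M* ≈ 145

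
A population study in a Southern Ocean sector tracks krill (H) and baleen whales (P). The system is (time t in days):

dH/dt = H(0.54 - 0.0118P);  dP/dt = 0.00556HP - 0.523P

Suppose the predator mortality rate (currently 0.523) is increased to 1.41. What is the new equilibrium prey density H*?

H* ≈ 254

At the interior fixed point, setting dP/dt = 0 with P > 0 fixes H* = (predator death rate)/(HP coefficient) — independent of the other coefficients.
With the change, H* = 1.41/0.00556 = 254; it rises from 94.1.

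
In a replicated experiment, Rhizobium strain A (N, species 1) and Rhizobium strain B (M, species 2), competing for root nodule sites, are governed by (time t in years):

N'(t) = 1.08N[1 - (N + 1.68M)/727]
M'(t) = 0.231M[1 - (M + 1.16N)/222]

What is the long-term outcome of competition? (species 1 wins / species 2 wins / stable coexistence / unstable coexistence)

Compare the nullcline intercepts: K1/α12 = 727/1.68 = 433 > K2 = 222; K2/α21 = 222/1.16 = 191 < K1 = 727.
Since the inequalities point opposite ways, species 1 can invade but species 2 cannot.

species 1 excludes species 2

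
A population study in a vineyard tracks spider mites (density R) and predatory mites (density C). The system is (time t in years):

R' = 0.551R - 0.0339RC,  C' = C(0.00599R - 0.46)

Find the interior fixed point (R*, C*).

R* ≈ 76.8, C* ≈ 16.3

Set dC/dt = 0 with C > 0: 0.00599R - 0.46 = 0, so R* = 0.46/0.00599 = 76.8.
Set dR/dt = 0 with R > 0: 0.551 - 0.0339C = 0, so C* = 0.551/0.0339 = 16.3.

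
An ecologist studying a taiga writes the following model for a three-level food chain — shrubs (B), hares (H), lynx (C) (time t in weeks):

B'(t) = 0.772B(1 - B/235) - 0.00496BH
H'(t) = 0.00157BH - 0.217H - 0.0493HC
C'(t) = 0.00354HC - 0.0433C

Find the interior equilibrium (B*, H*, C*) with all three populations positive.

B* ≈ 217, H* ≈ 12.2, C* ≈ 2.49

From dC/dt = 0: 0.00354H* = 0.0433, so H* = 12.2.
From dB/dt = 0: 0.772(1 - B*/235) = 0.00496·12.2, giving B* = 235·(1 - 0.0786) = 217.
From dH/dt = 0: 0.00157·217 - 0.217 = 0.0493C*, so C* = 0.123/0.0493 = 2.49.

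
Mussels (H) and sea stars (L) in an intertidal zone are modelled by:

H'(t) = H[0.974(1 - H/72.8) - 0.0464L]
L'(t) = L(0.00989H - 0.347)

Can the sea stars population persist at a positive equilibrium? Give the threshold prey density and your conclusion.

Threshold H = 35.1; K > 35.1, so yes, the predator persists.

The predator equation gives dL/dt > 0 only when H > 0.347/0.00989 = 35.1.
Without the predator, H → K = 72.8. Since 72.8 > 35.1, the predator can invade and persist.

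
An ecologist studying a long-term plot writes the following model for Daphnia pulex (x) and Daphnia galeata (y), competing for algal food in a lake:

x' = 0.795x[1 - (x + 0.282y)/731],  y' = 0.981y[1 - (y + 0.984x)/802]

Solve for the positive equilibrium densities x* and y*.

Setting both brackets to zero gives the nullclines x + 0.282y = 731 and 0.984x + y = 802.
Substituting y = 802 - 0.984x into the first: x(1 - 0.282·0.984) = 731 - 0.282·802.
So x* = 505/0.723 = 699, and then y* = 802 - 0.984·699 = 114.

x* ≈ 699, y* ≈ 114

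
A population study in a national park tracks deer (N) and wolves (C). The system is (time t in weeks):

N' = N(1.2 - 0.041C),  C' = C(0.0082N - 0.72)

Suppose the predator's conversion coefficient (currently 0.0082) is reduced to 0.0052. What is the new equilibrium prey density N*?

N* ≈ 138

At the interior fixed point, setting dC/dt = 0 with C > 0 fixes N* = (predator death rate)/(NC coefficient) — independent of the other coefficients.
With the change, N* = 0.72/0.0052 = 138; it rises from 87.8.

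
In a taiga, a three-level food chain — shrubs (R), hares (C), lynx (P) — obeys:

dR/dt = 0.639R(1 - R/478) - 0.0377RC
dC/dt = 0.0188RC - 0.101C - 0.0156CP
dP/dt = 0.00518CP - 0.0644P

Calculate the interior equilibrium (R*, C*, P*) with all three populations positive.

R* ≈ 127, C* ≈ 12.4, P* ≈ 147

From dP/dt = 0: 0.00518C* = 0.0644, so C* = 12.4.
From dR/dt = 0: 0.639(1 - R*/478) = 0.0377·12.4, giving R* = 478·(1 - 0.733) = 127.
From dC/dt = 0: 0.0188·127 - 0.101 = 0.0156P*, so P* = 2.29/0.0156 = 147.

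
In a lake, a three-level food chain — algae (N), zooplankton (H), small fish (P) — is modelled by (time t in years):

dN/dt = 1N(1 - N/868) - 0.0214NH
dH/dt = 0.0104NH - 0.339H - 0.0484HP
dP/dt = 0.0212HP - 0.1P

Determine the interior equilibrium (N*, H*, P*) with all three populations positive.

From dP/dt = 0: 0.0212H* = 0.1, so H* = 4.72.
From dN/dt = 0: 1(1 - N*/868) = 0.0214·4.72, giving N* = 868·(1 - 0.101) = 780.
From dH/dt = 0: 0.0104·780 - 0.339 = 0.0484P*, so P* = 7.78/0.0484 = 161.

N* ≈ 780, H* ≈ 4.72, P* ≈ 161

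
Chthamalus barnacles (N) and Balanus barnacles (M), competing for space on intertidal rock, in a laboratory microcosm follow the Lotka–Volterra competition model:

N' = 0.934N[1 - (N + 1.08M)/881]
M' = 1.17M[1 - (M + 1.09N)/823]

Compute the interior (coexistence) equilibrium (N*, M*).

Setting both brackets to zero gives the nullclines N + 1.08M = 881 and 1.09N + M = 823.
Substituting M = 823 - 1.09N into the first: N(1 - 1.08·1.09) = 881 - 1.08·823.
So N* = -7.84/-0.177 = 44.2, and then M* = 823 - 1.09·44.2 = 775.

N* ≈ 44.2, M* ≈ 775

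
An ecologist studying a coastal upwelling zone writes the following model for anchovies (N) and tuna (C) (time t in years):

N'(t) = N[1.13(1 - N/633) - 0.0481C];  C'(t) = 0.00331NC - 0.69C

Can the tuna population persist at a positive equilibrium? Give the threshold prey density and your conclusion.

Threshold N = 208; K > 208, so yes, the predator persists.

The predator equation gives dC/dt > 0 only when N > 0.69/0.00331 = 208.
Without the predator, N → K = 633. Since 633 > 208, the predator can invade and persist.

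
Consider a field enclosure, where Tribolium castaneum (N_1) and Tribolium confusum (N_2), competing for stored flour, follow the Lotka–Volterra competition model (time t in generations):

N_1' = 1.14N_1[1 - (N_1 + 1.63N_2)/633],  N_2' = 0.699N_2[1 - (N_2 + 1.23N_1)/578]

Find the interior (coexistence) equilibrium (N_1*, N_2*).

Setting both brackets to zero gives the nullclines N_1 + 1.63N_2 = 633 and 1.23N_1 + N_2 = 578.
Substituting N_2 = 578 - 1.23N_1 into the first: N_1(1 - 1.63·1.23) = 633 - 1.63·578.
So N_1* = -309/-1 = 308, and then N_2* = 578 - 1.23·308 = 200.

N_1* ≈ 308, N_2* ≈ 200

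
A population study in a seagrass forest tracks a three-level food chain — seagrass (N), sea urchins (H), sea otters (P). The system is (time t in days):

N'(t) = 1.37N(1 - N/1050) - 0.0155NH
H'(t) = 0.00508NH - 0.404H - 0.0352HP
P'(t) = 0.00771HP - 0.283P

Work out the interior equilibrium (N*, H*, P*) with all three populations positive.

N* ≈ 614, H* ≈ 36.7, P* ≈ 77.1

From dP/dt = 0: 0.00771H* = 0.283, so H* = 36.7.
From dN/dt = 0: 1.37(1 - N*/1050) = 0.0155·36.7, giving N* = 1050·(1 - 0.415) = 614.
From dH/dt = 0: 0.00508·614 - 0.404 = 0.0352P*, so P* = 2.71/0.0352 = 77.1.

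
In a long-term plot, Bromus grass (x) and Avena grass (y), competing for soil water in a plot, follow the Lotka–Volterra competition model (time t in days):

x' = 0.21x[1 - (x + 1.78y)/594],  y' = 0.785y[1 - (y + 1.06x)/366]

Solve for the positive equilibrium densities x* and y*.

Setting both brackets to zero gives the nullclines x + 1.78y = 594 and 1.06x + y = 366.
Substituting y = 366 - 1.06x into the first: x(1 - 1.78·1.06) = 594 - 1.78·366.
So x* = -57.5/-0.887 = 64.8, and then y* = 366 - 1.06·64.8 = 297.

x* ≈ 64.8, y* ≈ 297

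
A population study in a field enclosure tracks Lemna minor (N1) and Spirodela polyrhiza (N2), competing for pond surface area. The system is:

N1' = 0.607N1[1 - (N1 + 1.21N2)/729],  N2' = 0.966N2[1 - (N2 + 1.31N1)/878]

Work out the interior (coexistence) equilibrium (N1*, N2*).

N1* ≈ 570, N2* ≈ 132

Setting both brackets to zero gives the nullclines N1 + 1.21N2 = 729 and 1.31N1 + N2 = 878.
Substituting N2 = 878 - 1.31N1 into the first: N1(1 - 1.21·1.31) = 729 - 1.21·878.
So N1* = -333/-0.585 = 570, and then N2* = 878 - 1.31·570 = 132.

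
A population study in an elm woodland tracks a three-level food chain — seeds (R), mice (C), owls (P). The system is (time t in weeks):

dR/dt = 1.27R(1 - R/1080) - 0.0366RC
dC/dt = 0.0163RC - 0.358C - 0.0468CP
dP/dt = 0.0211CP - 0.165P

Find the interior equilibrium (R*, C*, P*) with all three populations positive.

R* ≈ 837, C* ≈ 7.82, P* ≈ 284

From dP/dt = 0: 0.0211C* = 0.165, so C* = 7.82.
From dR/dt = 0: 1.27(1 - R*/1080) = 0.0366·7.82, giving R* = 1080·(1 - 0.225) = 837.
From dC/dt = 0: 0.0163·837 - 0.358 = 0.0468P*, so P* = 13.3/0.0468 = 284.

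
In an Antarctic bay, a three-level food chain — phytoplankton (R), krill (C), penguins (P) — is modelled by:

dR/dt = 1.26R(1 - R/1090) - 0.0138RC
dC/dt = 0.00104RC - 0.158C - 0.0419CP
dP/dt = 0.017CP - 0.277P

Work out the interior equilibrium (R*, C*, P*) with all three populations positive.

From dP/dt = 0: 0.017C* = 0.277, so C* = 16.3.
From dR/dt = 0: 1.26(1 - R*/1090) = 0.0138·16.3, giving R* = 1090·(1 - 0.178) = 895.
From dC/dt = 0: 0.00104·895 - 0.158 = 0.0419P*, so P* = 0.773/0.0419 = 18.5.

R* ≈ 895, C* ≈ 16.3, P* ≈ 18.5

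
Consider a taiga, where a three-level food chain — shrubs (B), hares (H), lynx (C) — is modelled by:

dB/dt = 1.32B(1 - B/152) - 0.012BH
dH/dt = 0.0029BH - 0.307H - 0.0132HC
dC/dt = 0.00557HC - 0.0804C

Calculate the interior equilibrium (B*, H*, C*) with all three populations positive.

B* ≈ 132, H* ≈ 14.4, C* ≈ 5.75

From dC/dt = 0: 0.00557H* = 0.0804, so H* = 14.4.
From dB/dt = 0: 1.32(1 - B*/152) = 0.012·14.4, giving B* = 152·(1 - 0.131) = 132.
From dH/dt = 0: 0.0029·132 - 0.307 = 0.0132C*, so C* = 0.076/0.0132 = 5.75.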